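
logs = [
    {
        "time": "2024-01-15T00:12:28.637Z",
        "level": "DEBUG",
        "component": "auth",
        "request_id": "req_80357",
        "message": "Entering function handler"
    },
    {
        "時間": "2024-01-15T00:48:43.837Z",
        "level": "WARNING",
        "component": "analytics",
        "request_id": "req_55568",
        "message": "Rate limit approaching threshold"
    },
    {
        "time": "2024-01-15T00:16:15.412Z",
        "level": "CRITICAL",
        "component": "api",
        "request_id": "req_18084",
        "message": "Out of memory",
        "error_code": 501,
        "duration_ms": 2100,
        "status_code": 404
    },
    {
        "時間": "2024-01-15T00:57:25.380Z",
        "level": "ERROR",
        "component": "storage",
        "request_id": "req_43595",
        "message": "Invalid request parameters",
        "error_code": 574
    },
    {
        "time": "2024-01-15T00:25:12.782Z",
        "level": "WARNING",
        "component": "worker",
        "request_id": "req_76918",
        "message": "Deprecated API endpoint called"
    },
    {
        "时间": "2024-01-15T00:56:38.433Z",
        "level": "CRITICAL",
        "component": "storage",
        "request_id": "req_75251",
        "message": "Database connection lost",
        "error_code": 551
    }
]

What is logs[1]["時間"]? "2024-01-15T00:48:43.837Z"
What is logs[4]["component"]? "worker"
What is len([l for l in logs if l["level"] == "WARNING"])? 2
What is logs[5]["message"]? "Database connection lost"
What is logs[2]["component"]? "api"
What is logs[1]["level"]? "WARNING"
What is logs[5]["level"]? "CRITICAL"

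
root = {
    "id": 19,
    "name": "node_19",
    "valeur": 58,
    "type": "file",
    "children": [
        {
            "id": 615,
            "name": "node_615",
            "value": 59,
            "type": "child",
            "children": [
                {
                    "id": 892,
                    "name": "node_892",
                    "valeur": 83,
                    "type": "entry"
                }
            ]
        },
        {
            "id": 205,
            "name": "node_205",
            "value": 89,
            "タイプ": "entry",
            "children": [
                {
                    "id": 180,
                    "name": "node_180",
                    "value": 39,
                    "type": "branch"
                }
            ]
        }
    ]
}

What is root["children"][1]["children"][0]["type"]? "branch"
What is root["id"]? 19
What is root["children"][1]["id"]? 205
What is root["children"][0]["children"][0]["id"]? 892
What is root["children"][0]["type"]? "child"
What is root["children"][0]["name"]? "node_615"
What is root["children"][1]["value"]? 89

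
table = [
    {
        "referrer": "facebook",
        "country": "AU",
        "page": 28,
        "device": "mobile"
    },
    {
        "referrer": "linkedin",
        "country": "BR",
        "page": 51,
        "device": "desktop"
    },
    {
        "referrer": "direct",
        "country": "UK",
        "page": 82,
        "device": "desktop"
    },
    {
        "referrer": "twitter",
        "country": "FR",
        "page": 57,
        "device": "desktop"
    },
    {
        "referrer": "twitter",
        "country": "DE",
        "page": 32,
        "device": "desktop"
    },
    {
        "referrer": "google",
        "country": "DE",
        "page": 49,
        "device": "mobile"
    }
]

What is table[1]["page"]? 51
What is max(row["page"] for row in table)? 82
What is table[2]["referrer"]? "direct"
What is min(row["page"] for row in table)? 28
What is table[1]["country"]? "BR"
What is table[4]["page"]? 32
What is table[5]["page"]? 49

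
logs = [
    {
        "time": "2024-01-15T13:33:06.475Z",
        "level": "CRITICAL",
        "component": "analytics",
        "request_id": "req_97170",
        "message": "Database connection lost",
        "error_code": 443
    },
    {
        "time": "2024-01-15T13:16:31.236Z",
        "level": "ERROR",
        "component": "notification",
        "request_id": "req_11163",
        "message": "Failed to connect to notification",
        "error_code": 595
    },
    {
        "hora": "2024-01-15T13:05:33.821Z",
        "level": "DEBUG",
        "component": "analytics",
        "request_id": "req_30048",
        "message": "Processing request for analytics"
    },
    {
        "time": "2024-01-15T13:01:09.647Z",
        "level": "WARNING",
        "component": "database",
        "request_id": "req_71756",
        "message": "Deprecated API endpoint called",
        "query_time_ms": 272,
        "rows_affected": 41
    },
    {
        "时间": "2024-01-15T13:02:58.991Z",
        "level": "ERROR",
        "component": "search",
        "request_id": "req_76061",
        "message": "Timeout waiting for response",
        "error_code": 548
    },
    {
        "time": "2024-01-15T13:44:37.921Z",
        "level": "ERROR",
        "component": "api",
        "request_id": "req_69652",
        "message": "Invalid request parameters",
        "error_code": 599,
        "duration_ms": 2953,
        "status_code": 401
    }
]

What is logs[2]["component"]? "analytics"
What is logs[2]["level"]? "DEBUG"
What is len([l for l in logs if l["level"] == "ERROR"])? 3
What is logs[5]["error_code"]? 599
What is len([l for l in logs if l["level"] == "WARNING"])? 1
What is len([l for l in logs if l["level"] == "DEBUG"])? 1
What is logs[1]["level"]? "ERROR"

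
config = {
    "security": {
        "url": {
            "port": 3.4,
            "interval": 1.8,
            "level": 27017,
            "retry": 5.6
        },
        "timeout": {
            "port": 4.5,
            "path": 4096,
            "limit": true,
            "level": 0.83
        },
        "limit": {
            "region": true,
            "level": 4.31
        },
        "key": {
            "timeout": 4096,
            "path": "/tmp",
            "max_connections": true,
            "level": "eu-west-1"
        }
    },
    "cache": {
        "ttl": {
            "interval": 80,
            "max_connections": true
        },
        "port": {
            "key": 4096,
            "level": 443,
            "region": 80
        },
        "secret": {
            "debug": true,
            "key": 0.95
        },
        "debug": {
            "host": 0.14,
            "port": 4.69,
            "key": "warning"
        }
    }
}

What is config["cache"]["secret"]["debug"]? True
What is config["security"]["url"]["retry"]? 5.6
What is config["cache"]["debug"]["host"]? 0.14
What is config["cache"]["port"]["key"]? 4096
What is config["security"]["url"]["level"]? 27017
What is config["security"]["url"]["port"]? 3.4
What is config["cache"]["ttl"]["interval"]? 80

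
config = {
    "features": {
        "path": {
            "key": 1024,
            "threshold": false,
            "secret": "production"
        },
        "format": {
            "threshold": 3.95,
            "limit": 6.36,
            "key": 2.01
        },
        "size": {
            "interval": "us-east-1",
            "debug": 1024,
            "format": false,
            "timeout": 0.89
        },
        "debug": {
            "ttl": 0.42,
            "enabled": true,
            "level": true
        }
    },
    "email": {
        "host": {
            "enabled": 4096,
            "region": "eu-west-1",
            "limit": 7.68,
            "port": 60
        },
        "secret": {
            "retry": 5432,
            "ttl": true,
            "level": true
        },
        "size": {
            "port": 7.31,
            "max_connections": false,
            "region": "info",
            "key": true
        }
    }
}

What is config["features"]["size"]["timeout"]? 0.89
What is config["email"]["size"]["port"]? 7.31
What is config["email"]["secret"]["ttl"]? True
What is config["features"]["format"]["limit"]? 6.36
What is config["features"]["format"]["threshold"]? 3.95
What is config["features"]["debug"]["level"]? True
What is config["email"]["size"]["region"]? "info"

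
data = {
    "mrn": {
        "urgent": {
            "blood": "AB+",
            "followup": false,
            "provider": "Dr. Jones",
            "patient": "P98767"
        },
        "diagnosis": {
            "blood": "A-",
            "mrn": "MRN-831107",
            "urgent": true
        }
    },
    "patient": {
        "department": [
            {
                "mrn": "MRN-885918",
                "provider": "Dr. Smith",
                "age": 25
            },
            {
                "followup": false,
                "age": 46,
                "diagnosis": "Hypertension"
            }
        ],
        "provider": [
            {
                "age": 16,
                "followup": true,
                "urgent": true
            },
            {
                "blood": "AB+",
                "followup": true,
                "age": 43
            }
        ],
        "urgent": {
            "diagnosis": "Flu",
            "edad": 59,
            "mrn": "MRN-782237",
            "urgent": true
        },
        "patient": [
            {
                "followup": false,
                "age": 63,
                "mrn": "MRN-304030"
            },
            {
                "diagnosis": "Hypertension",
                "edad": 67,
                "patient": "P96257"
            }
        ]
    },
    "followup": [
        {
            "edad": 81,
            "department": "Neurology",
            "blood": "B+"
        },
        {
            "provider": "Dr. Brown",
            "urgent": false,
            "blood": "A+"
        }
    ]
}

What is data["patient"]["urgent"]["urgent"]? True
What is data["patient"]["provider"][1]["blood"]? "AB+"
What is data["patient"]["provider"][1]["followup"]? True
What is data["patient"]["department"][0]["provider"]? "Dr. Smith"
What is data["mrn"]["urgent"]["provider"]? "Dr. Jones"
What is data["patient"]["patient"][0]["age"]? 63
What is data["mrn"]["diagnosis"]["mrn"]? "MRN-831107"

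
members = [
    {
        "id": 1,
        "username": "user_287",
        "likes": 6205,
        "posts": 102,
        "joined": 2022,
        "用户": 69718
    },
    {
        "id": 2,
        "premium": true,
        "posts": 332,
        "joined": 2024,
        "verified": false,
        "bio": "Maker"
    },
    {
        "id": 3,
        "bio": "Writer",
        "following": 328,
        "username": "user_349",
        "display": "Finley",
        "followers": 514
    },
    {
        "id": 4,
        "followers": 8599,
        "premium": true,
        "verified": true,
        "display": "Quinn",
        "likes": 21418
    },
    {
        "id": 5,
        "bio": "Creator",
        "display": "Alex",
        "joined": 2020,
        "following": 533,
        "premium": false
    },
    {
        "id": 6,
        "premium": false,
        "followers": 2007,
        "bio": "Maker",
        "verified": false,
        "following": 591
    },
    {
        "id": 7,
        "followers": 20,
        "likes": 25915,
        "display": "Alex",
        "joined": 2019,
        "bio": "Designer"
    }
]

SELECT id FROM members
[1, 2, 3, 4, 5, 6, 7]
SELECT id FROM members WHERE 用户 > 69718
[]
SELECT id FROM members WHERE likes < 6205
[]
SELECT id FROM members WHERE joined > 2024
[]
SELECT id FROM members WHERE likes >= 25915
[7]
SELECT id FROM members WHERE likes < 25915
[1, 4]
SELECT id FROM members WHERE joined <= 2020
[5, 7]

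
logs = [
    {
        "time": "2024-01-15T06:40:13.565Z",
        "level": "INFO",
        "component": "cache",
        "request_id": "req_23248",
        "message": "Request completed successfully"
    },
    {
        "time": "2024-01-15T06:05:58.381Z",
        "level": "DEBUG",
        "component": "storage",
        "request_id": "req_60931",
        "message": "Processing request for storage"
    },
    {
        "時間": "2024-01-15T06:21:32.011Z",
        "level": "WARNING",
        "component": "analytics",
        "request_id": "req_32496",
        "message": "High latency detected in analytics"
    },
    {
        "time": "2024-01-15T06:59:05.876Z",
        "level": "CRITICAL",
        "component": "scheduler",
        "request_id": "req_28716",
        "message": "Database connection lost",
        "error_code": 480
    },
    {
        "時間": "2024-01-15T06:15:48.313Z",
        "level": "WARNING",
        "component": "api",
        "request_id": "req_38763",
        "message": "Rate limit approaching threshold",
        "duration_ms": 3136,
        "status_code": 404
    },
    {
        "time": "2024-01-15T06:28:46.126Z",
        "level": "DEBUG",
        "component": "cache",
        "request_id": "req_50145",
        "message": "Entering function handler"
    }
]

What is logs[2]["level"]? "WARNING"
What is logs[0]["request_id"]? "req_23248"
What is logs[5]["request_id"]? "req_50145"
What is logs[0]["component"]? "cache"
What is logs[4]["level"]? "WARNING"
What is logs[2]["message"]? "High latency detected in analytics"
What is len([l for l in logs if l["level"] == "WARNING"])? 2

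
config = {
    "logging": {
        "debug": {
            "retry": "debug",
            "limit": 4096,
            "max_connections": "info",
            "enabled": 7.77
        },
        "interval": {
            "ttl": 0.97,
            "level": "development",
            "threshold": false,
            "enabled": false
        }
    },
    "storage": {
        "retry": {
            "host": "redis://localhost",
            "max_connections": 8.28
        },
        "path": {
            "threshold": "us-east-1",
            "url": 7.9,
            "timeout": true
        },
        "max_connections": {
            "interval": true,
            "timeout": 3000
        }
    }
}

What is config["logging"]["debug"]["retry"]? "debug"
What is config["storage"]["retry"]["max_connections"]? 8.28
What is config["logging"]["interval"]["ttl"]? 0.97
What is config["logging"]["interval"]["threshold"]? False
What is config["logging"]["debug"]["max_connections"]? "info"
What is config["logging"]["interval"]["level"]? "development"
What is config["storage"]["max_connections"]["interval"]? True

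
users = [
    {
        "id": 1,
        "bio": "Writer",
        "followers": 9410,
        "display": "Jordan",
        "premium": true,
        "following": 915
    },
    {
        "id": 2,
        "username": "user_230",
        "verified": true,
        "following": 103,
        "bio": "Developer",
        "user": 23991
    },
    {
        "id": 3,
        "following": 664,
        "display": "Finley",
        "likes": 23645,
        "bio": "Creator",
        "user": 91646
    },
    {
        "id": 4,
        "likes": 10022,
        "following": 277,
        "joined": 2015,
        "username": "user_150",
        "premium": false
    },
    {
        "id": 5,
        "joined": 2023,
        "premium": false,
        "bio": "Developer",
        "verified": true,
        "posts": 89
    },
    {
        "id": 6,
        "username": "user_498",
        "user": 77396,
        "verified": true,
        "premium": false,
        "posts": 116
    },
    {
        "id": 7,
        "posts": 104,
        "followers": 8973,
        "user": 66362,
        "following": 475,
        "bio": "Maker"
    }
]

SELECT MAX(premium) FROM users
True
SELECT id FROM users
[1, 2, 3, 4, 5, 6, 7]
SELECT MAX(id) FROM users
7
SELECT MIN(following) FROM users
103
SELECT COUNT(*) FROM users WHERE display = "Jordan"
1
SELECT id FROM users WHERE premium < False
[]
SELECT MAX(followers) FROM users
9410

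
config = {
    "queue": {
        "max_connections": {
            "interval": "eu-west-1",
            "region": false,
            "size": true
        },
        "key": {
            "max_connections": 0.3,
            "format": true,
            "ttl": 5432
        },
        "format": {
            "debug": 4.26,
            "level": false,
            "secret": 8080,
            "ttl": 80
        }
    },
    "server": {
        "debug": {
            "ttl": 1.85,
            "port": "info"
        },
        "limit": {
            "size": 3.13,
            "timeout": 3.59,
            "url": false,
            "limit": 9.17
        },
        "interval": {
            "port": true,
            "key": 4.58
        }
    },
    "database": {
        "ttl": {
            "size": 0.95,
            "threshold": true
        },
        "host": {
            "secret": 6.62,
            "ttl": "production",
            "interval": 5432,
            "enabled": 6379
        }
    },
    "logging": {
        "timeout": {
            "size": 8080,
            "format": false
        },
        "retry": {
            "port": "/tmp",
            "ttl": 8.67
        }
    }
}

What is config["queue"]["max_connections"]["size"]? True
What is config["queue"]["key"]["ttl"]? 5432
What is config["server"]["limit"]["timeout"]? 3.59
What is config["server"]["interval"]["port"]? True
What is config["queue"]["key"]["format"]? True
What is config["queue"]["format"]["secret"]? 8080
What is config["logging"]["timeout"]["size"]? 8080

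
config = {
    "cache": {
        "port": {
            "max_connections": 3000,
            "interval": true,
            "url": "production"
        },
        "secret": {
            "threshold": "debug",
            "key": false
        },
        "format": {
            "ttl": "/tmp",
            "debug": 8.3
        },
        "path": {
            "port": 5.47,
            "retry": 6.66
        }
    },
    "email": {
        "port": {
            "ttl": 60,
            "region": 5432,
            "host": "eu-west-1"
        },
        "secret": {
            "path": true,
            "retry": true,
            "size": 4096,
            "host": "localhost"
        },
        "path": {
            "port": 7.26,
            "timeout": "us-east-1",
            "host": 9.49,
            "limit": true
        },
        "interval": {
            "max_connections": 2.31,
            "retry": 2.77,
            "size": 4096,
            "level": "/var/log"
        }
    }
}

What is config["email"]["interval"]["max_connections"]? 2.31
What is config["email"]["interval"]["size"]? 4096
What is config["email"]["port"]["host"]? "eu-west-1"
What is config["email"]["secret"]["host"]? "localhost"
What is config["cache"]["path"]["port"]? 5.47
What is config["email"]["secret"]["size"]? 4096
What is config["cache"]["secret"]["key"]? False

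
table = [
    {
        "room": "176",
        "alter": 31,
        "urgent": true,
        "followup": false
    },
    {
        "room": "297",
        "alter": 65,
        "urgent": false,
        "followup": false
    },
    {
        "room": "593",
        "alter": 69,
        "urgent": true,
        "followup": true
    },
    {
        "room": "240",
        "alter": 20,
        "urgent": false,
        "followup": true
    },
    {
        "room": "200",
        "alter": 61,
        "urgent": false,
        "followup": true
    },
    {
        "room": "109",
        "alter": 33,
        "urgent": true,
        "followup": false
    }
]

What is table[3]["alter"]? 20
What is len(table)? 6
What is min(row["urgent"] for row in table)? False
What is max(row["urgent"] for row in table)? True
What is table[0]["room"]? "176"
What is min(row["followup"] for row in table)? False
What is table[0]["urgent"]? True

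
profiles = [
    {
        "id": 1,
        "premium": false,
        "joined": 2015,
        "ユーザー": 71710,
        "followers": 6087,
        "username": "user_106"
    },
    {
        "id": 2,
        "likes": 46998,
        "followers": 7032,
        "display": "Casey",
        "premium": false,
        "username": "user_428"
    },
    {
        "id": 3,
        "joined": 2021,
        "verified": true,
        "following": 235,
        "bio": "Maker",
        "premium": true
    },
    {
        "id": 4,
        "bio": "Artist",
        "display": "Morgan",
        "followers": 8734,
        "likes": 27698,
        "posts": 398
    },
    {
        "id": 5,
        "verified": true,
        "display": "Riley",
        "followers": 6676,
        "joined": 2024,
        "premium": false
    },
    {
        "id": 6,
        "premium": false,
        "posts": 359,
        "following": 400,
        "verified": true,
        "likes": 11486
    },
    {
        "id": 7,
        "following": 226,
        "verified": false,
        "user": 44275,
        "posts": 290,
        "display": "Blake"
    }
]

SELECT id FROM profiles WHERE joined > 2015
[3, 5]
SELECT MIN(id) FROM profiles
1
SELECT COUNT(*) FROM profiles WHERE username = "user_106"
1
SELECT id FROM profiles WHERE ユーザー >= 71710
[1]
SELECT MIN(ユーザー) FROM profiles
71710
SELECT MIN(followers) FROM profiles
6087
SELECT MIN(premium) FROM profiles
False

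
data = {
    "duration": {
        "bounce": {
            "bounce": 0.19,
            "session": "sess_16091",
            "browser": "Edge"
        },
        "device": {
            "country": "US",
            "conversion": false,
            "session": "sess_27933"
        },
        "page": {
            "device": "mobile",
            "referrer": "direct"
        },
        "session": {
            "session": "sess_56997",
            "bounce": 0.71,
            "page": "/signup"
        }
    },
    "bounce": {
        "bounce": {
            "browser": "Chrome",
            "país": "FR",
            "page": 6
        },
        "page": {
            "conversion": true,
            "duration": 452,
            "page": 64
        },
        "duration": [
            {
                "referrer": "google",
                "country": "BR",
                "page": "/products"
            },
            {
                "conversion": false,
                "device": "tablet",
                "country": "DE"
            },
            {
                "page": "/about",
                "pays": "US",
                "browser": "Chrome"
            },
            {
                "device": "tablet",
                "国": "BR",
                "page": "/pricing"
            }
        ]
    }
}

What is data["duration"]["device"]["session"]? "sess_27933"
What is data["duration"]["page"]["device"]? "mobile"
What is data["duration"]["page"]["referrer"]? "direct"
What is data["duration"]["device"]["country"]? "US"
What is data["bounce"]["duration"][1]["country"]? "DE"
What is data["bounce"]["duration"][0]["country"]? "BR"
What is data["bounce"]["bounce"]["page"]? 6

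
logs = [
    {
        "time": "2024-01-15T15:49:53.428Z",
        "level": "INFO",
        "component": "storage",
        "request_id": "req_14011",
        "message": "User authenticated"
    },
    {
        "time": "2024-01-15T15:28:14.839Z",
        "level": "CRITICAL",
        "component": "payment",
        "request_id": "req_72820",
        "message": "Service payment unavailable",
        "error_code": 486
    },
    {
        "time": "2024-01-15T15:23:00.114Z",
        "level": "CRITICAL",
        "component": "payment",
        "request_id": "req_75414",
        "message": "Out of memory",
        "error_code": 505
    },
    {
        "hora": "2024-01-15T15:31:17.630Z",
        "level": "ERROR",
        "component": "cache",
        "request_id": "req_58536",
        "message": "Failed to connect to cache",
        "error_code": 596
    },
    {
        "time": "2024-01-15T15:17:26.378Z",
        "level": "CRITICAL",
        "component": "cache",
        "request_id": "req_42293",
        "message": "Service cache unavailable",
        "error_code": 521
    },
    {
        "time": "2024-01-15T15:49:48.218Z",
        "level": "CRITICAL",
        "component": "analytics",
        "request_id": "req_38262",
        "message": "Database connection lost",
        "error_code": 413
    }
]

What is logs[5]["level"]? "CRITICAL"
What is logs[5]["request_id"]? "req_38262"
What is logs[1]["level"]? "CRITICAL"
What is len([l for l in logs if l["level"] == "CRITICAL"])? 4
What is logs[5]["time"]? "2024-01-15T15:49:48.218Z"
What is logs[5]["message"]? "Database connection lost"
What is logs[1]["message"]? "Service payment unavailable"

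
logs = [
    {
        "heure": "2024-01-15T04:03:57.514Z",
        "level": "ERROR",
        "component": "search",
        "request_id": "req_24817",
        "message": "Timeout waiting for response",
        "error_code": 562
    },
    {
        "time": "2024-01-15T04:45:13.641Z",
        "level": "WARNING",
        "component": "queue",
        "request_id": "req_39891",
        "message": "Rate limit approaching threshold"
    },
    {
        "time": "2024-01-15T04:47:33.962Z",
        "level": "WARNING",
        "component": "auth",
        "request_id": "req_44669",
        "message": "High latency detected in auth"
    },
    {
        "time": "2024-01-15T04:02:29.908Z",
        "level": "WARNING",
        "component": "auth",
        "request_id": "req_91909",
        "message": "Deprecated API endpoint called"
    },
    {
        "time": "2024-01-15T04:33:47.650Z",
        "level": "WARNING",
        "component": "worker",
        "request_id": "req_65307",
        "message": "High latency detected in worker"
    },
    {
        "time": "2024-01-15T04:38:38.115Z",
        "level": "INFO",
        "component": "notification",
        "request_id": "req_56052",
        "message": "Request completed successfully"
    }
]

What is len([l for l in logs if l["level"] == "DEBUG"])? 0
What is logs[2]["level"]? "WARNING"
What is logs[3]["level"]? "WARNING"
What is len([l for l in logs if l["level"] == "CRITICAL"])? 0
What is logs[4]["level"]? "WARNING"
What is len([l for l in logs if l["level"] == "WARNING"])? 4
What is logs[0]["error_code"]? 562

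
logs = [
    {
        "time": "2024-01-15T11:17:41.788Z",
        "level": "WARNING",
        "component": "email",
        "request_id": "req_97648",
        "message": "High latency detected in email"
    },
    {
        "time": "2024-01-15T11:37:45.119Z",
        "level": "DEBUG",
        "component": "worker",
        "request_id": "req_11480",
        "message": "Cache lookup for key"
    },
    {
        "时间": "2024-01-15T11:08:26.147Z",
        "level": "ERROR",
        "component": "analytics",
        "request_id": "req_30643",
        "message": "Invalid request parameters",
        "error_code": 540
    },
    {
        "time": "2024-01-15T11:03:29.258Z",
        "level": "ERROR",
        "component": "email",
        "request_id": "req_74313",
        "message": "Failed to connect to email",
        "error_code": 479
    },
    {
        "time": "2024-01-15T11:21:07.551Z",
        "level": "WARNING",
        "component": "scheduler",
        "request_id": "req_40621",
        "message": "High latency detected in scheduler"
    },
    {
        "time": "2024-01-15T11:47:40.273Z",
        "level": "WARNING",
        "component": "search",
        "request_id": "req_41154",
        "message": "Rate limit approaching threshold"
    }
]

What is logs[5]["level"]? "WARNING"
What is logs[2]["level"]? "ERROR"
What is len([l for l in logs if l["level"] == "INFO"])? 0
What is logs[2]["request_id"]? "req_30643"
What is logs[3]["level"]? "ERROR"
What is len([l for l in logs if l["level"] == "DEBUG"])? 1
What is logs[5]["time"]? "2024-01-15T11:47:40.273Z"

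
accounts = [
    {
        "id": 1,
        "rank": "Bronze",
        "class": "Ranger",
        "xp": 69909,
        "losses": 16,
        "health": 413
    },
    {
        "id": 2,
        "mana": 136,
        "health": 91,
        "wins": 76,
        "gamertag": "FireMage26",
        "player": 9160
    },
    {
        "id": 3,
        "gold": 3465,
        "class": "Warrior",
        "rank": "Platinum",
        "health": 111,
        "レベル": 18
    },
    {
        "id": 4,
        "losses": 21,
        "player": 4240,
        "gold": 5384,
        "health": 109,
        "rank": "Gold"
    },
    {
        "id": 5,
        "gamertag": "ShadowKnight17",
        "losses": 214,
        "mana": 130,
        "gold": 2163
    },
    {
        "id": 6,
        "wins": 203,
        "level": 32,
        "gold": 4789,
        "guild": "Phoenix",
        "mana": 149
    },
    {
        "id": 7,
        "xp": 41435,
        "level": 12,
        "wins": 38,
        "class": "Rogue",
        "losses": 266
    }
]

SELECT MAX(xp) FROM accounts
69909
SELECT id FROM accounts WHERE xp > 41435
[1]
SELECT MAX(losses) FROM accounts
266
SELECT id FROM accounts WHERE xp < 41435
[]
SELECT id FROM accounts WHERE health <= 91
[2]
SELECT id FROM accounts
[1, 2, 3, 4, 5, 6, 7]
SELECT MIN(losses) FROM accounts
16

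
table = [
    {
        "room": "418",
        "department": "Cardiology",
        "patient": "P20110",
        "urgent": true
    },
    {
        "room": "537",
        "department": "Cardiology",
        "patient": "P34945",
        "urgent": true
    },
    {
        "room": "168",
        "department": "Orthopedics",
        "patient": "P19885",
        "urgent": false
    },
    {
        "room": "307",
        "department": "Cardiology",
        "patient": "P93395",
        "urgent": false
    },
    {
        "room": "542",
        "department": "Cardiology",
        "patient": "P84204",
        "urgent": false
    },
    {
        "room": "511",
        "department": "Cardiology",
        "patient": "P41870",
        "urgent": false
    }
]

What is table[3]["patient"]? "P93395"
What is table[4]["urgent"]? False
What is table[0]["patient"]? "P20110"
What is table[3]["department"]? "Cardiology"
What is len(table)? 6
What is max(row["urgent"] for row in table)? True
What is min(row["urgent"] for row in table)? False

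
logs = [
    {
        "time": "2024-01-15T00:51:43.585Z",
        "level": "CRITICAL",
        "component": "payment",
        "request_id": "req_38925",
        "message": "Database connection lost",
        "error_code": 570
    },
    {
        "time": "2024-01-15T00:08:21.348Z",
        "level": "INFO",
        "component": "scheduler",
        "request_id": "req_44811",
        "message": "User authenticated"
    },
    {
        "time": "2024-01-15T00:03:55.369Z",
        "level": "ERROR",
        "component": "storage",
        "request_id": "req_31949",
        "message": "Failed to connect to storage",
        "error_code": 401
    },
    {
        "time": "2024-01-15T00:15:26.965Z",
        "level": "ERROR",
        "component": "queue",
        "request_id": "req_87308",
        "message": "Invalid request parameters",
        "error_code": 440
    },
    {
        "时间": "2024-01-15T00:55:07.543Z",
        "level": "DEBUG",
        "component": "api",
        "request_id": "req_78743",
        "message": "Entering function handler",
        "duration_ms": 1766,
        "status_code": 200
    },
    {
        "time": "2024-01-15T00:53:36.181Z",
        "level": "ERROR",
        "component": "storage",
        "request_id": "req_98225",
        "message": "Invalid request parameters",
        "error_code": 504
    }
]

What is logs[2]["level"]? "ERROR"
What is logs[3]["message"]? "Invalid request parameters"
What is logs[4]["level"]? "DEBUG"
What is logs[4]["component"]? "api"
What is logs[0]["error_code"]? 570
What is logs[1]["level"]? "INFO"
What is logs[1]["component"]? "scheduler"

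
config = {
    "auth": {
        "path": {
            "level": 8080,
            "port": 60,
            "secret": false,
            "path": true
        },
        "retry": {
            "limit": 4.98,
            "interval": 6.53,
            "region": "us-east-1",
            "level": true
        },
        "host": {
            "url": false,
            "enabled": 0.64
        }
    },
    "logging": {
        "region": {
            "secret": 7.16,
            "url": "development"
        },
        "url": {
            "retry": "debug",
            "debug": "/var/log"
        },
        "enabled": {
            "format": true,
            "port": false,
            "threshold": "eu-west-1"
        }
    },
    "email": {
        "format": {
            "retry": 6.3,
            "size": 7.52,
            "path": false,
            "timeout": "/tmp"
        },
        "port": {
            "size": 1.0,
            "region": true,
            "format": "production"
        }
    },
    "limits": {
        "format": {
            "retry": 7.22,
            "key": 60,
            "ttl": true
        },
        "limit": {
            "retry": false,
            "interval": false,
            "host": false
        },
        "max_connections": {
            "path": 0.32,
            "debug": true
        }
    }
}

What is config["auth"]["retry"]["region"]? "us-east-1"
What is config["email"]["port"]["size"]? 1.0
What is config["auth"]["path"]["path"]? True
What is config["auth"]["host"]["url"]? False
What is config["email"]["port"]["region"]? True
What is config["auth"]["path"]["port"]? 60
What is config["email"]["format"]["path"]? False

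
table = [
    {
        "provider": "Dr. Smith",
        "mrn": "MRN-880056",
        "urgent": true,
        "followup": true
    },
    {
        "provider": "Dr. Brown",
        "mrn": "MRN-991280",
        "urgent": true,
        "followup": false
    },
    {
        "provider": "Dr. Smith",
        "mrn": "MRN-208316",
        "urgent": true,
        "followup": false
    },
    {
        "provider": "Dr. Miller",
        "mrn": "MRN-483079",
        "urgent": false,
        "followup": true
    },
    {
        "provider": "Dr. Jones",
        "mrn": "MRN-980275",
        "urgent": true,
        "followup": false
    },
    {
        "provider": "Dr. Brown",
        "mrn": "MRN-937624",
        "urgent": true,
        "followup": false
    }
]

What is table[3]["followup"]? True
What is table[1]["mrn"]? "MRN-991280"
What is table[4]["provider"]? "Dr. Jones"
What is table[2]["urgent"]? True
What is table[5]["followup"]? False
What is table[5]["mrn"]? "MRN-937624"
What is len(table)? 6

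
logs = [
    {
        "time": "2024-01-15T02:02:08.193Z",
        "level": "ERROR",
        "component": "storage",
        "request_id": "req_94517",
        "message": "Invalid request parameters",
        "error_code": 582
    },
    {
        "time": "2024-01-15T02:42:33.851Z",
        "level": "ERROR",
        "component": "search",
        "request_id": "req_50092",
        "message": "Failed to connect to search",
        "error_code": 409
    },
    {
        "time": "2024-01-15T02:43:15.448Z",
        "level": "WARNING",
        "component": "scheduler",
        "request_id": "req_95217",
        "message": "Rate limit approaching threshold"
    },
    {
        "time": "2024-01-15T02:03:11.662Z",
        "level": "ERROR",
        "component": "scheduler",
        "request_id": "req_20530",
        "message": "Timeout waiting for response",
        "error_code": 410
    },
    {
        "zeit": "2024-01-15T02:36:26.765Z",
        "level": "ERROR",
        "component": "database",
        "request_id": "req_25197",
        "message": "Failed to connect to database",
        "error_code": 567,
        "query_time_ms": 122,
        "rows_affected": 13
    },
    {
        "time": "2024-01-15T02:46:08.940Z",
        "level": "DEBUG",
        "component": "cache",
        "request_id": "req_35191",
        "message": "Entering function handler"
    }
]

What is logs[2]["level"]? "WARNING"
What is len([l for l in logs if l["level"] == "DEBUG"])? 1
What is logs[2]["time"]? "2024-01-15T02:43:15.448Z"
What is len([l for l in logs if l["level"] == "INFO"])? 0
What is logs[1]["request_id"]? "req_50092"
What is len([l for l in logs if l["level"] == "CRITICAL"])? 0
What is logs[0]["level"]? "ERROR"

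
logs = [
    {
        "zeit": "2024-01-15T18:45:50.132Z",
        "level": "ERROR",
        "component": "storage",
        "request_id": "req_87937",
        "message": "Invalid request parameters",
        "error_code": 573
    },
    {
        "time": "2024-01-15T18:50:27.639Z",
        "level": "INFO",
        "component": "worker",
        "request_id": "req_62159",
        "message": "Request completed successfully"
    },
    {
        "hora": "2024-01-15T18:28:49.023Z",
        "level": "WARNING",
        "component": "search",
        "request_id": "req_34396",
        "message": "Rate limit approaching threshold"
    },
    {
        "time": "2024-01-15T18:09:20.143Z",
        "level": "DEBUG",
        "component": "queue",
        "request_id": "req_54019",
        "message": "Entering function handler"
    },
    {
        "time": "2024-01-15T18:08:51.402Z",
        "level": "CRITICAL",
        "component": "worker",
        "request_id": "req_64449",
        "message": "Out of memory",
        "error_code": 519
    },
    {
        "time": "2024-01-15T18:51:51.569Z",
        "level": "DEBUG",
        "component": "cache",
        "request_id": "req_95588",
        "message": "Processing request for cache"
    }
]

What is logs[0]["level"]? "ERROR"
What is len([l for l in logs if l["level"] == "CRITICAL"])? 1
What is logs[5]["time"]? "2024-01-15T18:51:51.569Z"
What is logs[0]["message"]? "Invalid request parameters"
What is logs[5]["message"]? "Processing request for cache"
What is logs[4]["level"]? "CRITICAL"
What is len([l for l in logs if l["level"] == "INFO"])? 1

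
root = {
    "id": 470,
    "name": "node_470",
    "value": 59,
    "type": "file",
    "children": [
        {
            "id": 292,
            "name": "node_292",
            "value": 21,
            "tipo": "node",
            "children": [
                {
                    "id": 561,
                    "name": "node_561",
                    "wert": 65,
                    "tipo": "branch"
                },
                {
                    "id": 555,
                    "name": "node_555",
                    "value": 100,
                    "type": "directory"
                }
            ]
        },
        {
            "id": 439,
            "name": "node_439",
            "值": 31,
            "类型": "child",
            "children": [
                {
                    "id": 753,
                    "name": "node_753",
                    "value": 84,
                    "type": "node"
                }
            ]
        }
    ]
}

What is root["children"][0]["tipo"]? "node"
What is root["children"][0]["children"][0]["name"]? "node_561"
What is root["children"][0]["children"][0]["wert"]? 65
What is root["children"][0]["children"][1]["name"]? "node_555"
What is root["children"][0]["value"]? 21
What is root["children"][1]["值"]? 31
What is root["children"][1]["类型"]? "child"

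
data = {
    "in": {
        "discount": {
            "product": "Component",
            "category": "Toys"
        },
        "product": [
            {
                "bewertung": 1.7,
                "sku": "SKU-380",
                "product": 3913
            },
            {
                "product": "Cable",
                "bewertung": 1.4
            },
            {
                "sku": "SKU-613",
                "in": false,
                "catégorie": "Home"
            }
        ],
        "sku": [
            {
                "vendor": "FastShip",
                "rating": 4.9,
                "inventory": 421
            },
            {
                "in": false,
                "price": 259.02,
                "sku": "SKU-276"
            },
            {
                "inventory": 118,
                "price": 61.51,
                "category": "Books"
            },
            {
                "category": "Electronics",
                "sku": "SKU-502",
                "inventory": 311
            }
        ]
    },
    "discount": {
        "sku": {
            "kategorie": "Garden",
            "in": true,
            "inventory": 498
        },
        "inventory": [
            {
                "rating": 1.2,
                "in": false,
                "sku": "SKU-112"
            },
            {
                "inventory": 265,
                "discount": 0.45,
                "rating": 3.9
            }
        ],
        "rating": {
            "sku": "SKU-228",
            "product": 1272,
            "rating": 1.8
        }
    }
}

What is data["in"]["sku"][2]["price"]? 61.51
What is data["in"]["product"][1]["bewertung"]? 1.4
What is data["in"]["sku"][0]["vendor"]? "FastShip"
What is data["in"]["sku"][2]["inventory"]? 118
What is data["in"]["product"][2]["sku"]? "SKU-613"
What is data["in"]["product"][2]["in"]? False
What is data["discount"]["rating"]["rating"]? 1.8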